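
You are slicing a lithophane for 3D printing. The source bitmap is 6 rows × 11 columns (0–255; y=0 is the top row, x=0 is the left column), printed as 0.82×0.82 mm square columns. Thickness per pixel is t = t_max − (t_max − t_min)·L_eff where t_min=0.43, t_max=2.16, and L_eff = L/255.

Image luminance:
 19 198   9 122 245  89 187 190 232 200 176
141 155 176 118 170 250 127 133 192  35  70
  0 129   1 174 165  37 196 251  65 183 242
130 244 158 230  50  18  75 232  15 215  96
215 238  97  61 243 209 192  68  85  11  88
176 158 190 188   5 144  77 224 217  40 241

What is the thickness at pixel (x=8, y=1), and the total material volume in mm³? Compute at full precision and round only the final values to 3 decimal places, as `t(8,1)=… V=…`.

span = t_max - t_min = 2.16 - 0.43 = 1.730
L(8,1) = 192, L_eff = 192/255 = 0.752941
t(8,1) = 2.16 - 1.730·0.752941 = 0.857
Σt over all 6·11 pixels = 2025169/25500 ≈ 79.4183922
V = pitch²·Σt = 0.82²·2025169/25500 = 53.401

t(8,1)=0.857 V=53.401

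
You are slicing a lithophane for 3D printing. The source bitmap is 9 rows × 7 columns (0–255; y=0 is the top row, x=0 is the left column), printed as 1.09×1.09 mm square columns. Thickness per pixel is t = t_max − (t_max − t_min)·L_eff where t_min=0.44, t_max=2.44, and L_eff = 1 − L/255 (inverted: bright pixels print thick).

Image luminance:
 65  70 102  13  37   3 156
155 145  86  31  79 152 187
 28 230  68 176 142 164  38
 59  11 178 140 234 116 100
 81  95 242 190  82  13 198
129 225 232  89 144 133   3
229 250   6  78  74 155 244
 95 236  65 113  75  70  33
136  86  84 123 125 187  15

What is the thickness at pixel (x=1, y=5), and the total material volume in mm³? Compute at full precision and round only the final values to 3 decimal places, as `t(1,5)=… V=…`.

span = t_max - t_min = 2.44 - 0.44 = 2.000
L(1,5) = 225, L_eff = 1 - 225/255 = 0.117647 (inverted)
t(1,5) = 2.44 - 2.000·0.117647 = 2.205
Σt over all 9·7 pixels = 108343/1275 ≈ 84.9749020
V = pitch²·Σt = 1.09²·108343/1275 = 100.959

t(1,5)=2.205 V=100.959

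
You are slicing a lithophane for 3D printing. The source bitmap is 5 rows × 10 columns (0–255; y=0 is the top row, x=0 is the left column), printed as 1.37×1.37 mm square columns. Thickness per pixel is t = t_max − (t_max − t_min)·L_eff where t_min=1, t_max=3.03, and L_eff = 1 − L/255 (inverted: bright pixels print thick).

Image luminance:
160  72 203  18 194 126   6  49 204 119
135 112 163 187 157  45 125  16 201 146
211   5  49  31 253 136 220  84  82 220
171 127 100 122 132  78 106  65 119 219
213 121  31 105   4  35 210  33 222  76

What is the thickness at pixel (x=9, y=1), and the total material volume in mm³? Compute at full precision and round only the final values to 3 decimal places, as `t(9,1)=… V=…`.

t(9,1)=2.162 V=183.764

span = t_max - t_min = 3.03 - 1 = 2.030
L(9,1) = 146, L_eff = 1 - 146/255 = 0.427451 (inverted)
t(9,1) = 3.03 - 2.030·0.427451 = 2.162
Σt over all 5·10 pixels = 97.908
V = pitch²·Σt = 1.37²·97.908 = 183.764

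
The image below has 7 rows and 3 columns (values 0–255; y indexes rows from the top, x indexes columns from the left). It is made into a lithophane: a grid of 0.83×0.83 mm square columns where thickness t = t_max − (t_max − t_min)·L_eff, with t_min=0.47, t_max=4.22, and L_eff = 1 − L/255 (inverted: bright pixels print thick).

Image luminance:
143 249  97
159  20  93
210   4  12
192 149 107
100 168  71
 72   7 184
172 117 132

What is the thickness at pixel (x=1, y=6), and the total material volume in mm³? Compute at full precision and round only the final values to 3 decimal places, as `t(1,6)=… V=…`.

t(1,6)=2.191 V=31.701

span = t_max - t_min = 4.22 - 0.47 = 3.750
L(1,6) = 117, L_eff = 1 - 117/255 = 0.541176 (inverted)
t(1,6) = 4.22 - 3.750·0.541176 = 2.191
Σt over all 7·3 pixels = 78229/1700 ≈ 46.0170588
V = pitch²·Σt = 0.83²·78229/1700 = 31.701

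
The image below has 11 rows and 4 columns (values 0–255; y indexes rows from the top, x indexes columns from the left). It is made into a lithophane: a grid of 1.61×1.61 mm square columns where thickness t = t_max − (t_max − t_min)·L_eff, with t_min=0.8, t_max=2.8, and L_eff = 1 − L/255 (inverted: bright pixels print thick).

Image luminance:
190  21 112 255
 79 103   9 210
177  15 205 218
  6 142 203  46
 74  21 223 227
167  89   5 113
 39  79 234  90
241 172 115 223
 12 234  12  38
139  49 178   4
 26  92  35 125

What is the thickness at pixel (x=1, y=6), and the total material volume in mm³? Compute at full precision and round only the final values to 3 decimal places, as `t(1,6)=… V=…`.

t(1,6)=1.420 V=193.848

span = t_max - t_min = 2.8 - 0.8 = 2.000
L(1,6) = 79, L_eff = 1 - 79/255 = 0.690196 (inverted)
t(1,6) = 2.8 - 2.000·0.690196 = 1.420
Σt over all 11·4 pixels = 3814/51 ≈ 74.7843137
V = pitch²·Σt = 1.61²·3814/51 = 193.848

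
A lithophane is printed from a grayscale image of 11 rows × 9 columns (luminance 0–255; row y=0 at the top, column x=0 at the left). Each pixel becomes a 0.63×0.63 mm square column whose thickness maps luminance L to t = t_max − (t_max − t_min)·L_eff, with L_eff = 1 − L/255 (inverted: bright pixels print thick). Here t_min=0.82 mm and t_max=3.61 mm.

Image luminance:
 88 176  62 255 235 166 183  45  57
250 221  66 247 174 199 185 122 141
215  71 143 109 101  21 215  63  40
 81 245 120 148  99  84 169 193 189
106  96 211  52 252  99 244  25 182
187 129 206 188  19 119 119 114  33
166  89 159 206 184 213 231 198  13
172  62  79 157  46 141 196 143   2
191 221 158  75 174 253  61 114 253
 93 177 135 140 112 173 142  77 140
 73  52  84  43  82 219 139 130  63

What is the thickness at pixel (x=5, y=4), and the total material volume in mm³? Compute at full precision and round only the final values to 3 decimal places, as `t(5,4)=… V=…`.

t(5,4)=1.903 V=91.236

span = t_max - t_min = 3.61 - 0.82 = 2.790
L(5,4) = 99, L_eff = 1 - 99/255 = 0.611765 (inverted)
t(5,4) = 3.61 - 2.790·0.611765 = 1.903
Σt over all 11·9 pixels = 19539/85 ≈ 229.8705882
V = pitch²·Σt = 0.63²·19539/85 = 91.236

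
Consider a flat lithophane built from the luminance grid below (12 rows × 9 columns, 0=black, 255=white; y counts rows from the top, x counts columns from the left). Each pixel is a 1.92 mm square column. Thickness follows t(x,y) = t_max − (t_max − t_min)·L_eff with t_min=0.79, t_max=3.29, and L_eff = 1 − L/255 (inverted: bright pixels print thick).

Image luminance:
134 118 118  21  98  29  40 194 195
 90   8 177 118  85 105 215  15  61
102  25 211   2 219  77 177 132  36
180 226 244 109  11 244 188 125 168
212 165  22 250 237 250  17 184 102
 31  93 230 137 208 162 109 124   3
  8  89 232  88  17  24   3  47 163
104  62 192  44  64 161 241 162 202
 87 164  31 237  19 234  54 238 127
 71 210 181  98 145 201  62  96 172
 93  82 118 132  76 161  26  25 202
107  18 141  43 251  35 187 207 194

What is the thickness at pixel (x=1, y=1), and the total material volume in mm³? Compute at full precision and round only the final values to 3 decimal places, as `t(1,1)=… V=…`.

t(1,1)=0.868 V=793.792

span = t_max - t_min = 3.29 - 0.79 = 2.500
L(1,1) = 8, L_eff = 1 - 8/255 = 0.968627 (inverted)
t(1,1) = 3.29 - 2.500·0.968627 = 0.868
Σt over all 12·9 pixels = 549091/2550 ≈ 215.3298039
V = pitch²·Σt = 1.92²·549091/2550 = 793.792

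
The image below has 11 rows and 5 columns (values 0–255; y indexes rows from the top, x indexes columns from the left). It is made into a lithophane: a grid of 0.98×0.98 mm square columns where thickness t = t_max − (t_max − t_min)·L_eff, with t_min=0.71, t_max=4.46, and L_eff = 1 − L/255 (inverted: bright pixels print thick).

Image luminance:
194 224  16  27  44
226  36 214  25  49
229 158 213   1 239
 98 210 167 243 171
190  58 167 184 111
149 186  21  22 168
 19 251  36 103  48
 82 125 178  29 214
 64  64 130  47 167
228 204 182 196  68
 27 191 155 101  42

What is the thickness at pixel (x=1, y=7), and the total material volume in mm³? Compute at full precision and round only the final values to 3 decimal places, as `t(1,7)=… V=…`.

t(1,7)=2.548 V=136.241

span = t_max - t_min = 4.46 - 0.71 = 3.750
L(1,7) = 125, L_eff = 1 - 125/255 = 0.509804 (inverted)
t(1,7) = 4.46 - 3.750·0.509804 = 2.548
Σt over all 11·5 pixels = 12058/85 ≈ 141.8588235
V = pitch²·Σt = 0.98²·12058/85 = 136.241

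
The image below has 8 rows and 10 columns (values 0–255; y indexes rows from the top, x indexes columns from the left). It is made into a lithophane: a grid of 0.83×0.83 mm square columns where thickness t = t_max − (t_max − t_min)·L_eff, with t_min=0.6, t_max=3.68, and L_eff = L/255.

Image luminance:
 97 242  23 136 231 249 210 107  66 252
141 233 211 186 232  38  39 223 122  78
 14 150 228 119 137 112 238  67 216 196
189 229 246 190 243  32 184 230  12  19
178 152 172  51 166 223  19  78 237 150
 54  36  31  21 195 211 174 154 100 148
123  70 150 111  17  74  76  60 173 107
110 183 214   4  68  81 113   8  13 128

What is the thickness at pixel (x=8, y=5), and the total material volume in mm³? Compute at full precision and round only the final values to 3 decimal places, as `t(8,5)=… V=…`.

t(8,5)=2.472 V=114.611

span = t_max - t_min = 3.68 - 0.6 = 3.080
L(8,5) = 100, L_eff = 100/255 = 0.392157
t(8,5) = 3.68 - 3.080·0.392157 = 2.472
Σt over all 8·10 pixels = 42424/255 ≈ 166.3686275
V = pitch²·Σt = 0.83²·42424/255 = 114.611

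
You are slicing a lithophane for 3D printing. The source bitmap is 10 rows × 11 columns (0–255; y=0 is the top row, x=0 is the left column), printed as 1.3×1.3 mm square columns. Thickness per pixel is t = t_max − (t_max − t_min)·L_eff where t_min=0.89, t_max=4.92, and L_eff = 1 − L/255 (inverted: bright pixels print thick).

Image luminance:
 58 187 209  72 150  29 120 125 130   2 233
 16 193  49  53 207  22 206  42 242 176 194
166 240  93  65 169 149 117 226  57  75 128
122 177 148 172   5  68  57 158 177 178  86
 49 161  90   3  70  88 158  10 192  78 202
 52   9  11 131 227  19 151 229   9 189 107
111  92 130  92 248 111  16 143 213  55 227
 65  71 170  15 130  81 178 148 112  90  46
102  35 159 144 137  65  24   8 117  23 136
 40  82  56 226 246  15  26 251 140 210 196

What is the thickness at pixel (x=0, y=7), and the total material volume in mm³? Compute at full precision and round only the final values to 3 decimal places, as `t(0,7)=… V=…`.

t(0,7)=1.917 V=506.387

span = t_max - t_min = 4.92 - 0.89 = 4.030
L(0,7) = 65, L_eff = 1 - 65/255 = 0.745098 (inverted)
t(0,7) = 4.92 - 4.030·0.745098 = 1.917
Σt over all 10·11 pixels = 509383/1700 ≈ 299.6370588
V = pitch²·Σt = 1.3²·509383/1700 = 506.387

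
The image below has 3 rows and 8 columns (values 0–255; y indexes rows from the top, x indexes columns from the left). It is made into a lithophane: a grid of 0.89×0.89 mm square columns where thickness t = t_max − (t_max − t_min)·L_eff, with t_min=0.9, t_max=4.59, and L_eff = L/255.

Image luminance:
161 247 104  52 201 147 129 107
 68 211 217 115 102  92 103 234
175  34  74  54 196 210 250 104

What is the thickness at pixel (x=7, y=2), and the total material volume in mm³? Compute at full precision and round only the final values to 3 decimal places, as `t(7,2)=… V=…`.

span = t_max - t_min = 4.59 - 0.9 = 3.690
L(7,2) = 104, L_eff = 104/255 = 0.407843
t(7,2) = 4.59 - 3.690·0.407843 = 3.085
Σt over all 3·8 pixels = 519759/8500 ≈ 61.1481176
V = pitch²·Σt = 0.89²·519759/8500 = 48.435

t(7,2)=3.085 V=48.435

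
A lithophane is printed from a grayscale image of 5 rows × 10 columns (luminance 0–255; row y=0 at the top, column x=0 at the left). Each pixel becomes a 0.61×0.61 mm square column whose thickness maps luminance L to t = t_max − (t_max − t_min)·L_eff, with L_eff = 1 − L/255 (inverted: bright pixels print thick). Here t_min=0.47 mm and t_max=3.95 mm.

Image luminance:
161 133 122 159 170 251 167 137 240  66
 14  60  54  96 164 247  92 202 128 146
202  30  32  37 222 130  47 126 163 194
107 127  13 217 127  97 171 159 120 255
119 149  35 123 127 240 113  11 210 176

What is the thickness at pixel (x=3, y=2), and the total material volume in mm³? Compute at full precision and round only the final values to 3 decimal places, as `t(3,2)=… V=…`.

span = t_max - t_min = 3.95 - 0.47 = 3.480
L(3,2) = 37, L_eff = 1 - 37/255 = 0.854902 (inverted)
t(3,2) = 3.95 - 3.480·0.854902 = 0.975
Σt over all 5·10 pixels = 487779/4250 ≈ 114.7715294
V = pitch²·Σt = 0.61²·487779/4250 = 42.706

t(3,2)=0.975 V=42.706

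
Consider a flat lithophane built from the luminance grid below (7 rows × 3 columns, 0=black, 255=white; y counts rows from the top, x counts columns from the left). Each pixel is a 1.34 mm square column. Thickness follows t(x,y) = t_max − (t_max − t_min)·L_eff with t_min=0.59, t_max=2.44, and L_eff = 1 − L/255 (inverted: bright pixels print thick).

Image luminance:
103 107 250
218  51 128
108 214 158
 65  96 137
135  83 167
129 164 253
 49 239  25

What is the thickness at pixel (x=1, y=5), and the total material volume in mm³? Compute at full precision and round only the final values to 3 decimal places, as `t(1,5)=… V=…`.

span = t_max - t_min = 2.44 - 0.59 = 1.850
L(1,5) = 164, L_eff = 1 - 164/255 = 0.356863 (inverted)
t(1,5) = 2.44 - 1.850·0.356863 = 1.780
Σt over all 7·3 pixels = 42428/1275 ≈ 33.2768627
V = pitch²·Σt = 1.34²·42428/1275 = 59.752

t(1,5)=1.780 V=59.752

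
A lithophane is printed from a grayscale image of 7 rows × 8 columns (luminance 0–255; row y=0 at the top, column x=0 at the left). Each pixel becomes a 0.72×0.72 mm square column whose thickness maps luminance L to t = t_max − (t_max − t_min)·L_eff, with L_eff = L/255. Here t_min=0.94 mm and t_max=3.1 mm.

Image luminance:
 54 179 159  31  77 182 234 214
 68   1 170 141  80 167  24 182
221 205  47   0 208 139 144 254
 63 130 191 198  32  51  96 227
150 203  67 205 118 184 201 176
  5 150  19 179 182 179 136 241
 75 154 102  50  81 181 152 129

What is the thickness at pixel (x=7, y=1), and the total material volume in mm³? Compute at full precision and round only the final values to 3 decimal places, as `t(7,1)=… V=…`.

t(7,1)=1.558 V=57.113

span = t_max - t_min = 3.1 - 0.94 = 2.160
L(7,1) = 182, L_eff = 182/255 = 0.713725
t(7,1) = 3.1 - 2.160·0.713725 = 1.558
Σt over all 7·8 pixels = 234116/2125 ≈ 110.1722353
V = pitch²·Σt = 0.72²·234116/2125 = 57.113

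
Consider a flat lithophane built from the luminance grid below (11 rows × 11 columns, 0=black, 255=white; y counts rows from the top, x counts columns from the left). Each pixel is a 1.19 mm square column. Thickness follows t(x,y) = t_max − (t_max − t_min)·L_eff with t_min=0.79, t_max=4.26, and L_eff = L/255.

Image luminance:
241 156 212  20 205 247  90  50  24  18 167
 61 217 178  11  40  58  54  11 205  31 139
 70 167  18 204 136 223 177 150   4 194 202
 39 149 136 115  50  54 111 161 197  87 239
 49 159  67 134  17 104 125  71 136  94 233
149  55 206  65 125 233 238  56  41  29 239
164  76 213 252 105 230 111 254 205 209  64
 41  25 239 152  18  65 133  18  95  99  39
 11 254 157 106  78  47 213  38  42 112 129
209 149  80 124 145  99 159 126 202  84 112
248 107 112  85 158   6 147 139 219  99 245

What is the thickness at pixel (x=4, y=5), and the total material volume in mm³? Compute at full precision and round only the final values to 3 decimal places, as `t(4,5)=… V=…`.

t(4,5)=2.559 V=441.065

span = t_max - t_min = 4.26 - 0.79 = 3.470
L(4,5) = 125, L_eff = 125/255 = 0.490196
t(4,5) = 4.26 - 3.470·0.490196 = 2.559
Σt over all 11·11 pixels = 2647451/8500 ≈ 311.4648235
V = pitch²·Σt = 1.19²·2647451/8500 = 441.065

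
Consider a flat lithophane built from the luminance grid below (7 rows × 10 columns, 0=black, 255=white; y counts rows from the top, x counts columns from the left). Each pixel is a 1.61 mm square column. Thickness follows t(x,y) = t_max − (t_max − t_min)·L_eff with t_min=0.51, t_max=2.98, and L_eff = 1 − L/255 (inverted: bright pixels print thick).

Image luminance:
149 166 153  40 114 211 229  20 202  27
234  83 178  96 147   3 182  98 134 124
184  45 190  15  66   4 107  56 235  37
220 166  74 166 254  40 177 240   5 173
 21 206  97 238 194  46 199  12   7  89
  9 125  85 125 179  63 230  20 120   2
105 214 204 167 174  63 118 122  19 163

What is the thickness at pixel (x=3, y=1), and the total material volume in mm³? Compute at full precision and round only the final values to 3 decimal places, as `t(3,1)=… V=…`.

span = t_max - t_min = 2.98 - 0.51 = 2.470
L(3,1) = 96, L_eff = 1 - 96/255 = 0.623529 (inverted)
t(3,1) = 2.98 - 2.470·0.623529 = 1.440
Σt over all 7·10 pixels = 99999/850 ≈ 117.6458824
V = pitch²·Σt = 1.61²·99999/850 = 304.950

t(3,1)=1.440 V=304.950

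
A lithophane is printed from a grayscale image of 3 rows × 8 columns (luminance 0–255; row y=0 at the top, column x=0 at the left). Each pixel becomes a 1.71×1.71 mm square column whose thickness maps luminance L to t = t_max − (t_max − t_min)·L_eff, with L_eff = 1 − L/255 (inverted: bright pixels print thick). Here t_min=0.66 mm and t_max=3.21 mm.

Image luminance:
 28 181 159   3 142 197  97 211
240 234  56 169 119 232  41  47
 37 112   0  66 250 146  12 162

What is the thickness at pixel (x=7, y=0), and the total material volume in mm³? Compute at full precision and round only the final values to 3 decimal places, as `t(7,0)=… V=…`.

t(7,0)=2.770 V=132.316

span = t_max - t_min = 3.21 - 0.66 = 2.550
L(7,0) = 211, L_eff = 1 - 211/255 = 0.172549 (inverted)
t(7,0) = 3.21 - 2.550·0.172549 = 2.770
Σt over all 3·8 pixels = 45.25
V = pitch²·Σt = 1.71²·45.25 = 132.316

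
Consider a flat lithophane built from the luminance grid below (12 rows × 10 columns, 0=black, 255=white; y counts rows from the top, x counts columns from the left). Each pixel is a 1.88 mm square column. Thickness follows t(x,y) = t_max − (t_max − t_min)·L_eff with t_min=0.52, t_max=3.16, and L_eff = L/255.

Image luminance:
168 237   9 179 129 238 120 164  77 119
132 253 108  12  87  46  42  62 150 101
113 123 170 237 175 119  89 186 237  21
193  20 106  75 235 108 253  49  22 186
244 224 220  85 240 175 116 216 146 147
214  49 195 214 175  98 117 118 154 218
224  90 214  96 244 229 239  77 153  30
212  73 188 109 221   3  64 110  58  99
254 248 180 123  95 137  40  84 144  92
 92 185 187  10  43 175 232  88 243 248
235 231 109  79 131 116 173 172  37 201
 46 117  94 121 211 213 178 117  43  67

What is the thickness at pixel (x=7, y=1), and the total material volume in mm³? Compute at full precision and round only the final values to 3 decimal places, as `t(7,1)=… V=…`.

t(7,1)=2.518 V=724.081

span = t_max - t_min = 3.16 - 0.52 = 2.640
L(7,1) = 62, L_eff = 62/255 = 0.243137
t(7,1) = 3.16 - 2.640·0.243137 = 2.518
Σt over all 12·10 pixels = 435342/2125 ≈ 204.8668235
V = pitch²·Σt = 1.88²·435342/2125 = 724.081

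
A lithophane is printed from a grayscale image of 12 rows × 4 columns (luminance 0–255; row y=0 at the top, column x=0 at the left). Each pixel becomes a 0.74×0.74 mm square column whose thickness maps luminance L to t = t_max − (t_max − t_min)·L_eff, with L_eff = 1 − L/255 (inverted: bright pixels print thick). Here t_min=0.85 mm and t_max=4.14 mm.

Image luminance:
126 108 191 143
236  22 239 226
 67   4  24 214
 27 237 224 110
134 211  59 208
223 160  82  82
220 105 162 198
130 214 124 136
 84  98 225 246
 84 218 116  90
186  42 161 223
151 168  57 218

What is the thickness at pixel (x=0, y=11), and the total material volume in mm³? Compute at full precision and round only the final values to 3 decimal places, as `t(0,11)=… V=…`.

t(0,11)=2.798 V=71.890

span = t_max - t_min = 4.14 - 0.85 = 3.290
L(0,11) = 151, L_eff = 1 - 151/255 = 0.407843 (inverted)
t(0,11) = 4.14 - 3.290·0.407843 = 2.798
Σt over all 12·4 pixels = 3347677/25500 ≈ 131.2814510
V = pitch²·Σt = 0.74²·3347677/25500 = 71.890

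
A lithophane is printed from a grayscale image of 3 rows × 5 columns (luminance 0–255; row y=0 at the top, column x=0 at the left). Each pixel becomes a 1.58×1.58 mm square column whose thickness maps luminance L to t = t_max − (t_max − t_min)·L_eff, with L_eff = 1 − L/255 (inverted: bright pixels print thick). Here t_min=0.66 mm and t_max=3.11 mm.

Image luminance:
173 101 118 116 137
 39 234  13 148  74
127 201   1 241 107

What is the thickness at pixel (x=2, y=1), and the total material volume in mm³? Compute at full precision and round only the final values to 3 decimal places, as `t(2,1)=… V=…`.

t(2,1)=0.785 V=68.607

span = t_max - t_min = 3.11 - 0.66 = 2.450
L(2,1) = 13, L_eff = 1 - 13/255 = 0.949020 (inverted)
t(2,1) = 3.11 - 2.450·0.949020 = 0.785
Σt over all 3·5 pixels = 2336/85 ≈ 27.4823529
V = pitch²·Σt = 1.58²·2336/85 = 68.607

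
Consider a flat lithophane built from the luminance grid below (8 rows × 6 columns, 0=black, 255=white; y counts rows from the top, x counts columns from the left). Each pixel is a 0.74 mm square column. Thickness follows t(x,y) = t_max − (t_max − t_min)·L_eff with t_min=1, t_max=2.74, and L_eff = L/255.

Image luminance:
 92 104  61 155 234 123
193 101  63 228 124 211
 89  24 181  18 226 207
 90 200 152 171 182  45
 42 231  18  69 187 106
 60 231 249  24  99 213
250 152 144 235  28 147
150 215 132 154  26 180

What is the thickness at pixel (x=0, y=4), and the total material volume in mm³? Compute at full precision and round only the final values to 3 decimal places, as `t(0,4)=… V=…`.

t(0,4)=2.453 V=47.299

span = t_max - t_min = 2.74 - 1 = 1.740
L(0,4) = 42, L_eff = 42/255 = 0.164706
t(0,4) = 2.74 - 1.740·0.164706 = 2.453
Σt over all 8·6 pixels = 183548/2125 ≈ 86.3755294
V = pitch²·Σt = 0.74²·183548/2125 = 47.299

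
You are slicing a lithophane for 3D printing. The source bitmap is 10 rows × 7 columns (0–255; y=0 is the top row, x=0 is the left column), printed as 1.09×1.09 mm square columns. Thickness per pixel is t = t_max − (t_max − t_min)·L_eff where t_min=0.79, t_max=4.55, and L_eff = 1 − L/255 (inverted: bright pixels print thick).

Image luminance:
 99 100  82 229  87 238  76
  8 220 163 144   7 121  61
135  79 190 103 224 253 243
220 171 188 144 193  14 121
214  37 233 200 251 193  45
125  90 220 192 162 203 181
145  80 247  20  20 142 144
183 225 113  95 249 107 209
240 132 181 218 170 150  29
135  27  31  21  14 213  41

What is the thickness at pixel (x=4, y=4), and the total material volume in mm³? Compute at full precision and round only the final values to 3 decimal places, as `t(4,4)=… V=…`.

span = t_max - t_min = 4.55 - 0.79 = 3.760
L(4,4) = 251, L_eff = 1 - 251/255 = 0.015686 (inverted)
t(4,4) = 4.55 - 3.760·0.015686 = 4.491
Σt over all 10·7 pixels = 170333/850 ≈ 200.3917647
V = pitch²·Σt = 1.09²·170333/850 = 238.085

t(4,4)=4.491 V=238.085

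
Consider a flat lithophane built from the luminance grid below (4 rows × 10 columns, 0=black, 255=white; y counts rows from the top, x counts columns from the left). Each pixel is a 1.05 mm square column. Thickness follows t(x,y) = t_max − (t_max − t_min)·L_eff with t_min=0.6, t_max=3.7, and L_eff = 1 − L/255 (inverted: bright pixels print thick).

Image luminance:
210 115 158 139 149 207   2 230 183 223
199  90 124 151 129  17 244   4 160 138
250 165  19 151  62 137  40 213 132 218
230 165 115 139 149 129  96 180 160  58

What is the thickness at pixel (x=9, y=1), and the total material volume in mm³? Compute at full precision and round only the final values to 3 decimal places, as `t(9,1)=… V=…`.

span = t_max - t_min = 3.7 - 0.6 = 3.100
L(9,1) = 138, L_eff = 1 - 138/255 = 0.458824 (inverted)
t(9,1) = 3.7 - 3.100·0.458824 = 2.278
Σt over all 4·10 pixels = 23728/255 ≈ 93.0509804
V = pitch²·Σt = 1.05²·23728/255 = 102.589

t(9,1)=2.278 V=102.589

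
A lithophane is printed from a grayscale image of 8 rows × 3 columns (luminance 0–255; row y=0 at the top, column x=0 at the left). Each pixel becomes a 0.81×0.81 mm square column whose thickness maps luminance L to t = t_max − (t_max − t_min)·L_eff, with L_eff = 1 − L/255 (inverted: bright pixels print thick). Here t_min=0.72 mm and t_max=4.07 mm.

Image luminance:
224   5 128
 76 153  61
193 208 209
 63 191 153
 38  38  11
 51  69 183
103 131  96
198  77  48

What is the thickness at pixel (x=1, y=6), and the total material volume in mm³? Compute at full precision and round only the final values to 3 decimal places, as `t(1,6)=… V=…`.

span = t_max - t_min = 4.07 - 0.72 = 3.350
L(1,6) = 131, L_eff = 1 - 131/255 = 0.486275 (inverted)
t(1,6) = 4.07 - 3.350·0.486275 = 2.441
Σt over all 8·3 pixels = 269497/5100 ≈ 52.8425490
V = pitch²·Σt = 0.81²·269497/5100 = 34.670

t(1,6)=2.441 V=34.670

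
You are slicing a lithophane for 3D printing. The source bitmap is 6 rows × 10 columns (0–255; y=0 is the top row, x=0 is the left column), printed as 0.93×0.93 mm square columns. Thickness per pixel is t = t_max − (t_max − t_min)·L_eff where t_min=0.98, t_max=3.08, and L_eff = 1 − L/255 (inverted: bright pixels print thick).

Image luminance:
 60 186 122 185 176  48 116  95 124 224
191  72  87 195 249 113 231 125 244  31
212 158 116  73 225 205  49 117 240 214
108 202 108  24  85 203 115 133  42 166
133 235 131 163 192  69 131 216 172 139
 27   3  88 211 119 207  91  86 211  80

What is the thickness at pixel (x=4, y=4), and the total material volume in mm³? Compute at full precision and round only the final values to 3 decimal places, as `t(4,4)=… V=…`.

span = t_max - t_min = 3.08 - 0.98 = 2.100
L(4,4) = 192, L_eff = 1 - 192/255 = 0.247059 (inverted)
t(4,4) = 3.08 - 2.100·0.247059 = 2.561
Σt over all 6·10 pixels = 108591/850 ≈ 127.7541176
V = pitch²·Σt = 0.93²·108591/850 = 110.495

t(4,4)=2.561 V=110.495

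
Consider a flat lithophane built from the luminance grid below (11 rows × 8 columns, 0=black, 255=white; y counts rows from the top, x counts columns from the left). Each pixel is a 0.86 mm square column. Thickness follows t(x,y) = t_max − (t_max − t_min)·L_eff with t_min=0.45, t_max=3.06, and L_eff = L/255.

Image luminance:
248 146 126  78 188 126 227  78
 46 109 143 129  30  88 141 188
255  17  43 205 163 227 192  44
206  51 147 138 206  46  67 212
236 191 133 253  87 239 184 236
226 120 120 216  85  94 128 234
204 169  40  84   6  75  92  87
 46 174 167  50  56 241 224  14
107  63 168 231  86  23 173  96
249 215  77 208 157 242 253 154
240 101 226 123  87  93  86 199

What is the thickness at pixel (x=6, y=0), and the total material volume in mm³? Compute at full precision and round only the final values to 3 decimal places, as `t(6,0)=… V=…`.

span = t_max - t_min = 3.06 - 0.45 = 2.610
L(6,0) = 227, L_eff = 227/255 = 0.890196
t(6,0) = 3.06 - 2.610·0.890196 = 0.737
Σt over all 11·8 pixels = 141.564
V = pitch²·Σt = 0.86²·141.564 = 104.701

t(6,0)=0.737 V=104.701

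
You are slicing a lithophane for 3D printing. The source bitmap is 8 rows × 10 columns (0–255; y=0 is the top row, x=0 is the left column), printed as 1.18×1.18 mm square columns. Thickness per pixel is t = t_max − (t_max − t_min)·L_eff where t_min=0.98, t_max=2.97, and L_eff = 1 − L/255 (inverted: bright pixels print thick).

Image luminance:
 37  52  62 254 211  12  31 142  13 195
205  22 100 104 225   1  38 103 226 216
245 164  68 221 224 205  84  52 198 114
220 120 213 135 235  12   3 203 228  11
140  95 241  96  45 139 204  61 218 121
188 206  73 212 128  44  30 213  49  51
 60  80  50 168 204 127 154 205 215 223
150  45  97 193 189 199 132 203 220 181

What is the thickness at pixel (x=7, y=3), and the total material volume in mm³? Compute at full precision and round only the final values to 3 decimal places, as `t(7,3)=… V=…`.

t(7,3)=2.564 V=227.095

span = t_max - t_min = 2.97 - 0.98 = 1.990
L(7,3) = 203, L_eff = 1 - 203/255 = 0.203922 (inverted)
t(7,3) = 2.97 - 1.990·0.203922 = 2.564
Σt over all 8·10 pixels = 4158947/25500 ≈ 163.0959608
V = pitch²·Σt = 1.18²·4158947/25500 = 227.095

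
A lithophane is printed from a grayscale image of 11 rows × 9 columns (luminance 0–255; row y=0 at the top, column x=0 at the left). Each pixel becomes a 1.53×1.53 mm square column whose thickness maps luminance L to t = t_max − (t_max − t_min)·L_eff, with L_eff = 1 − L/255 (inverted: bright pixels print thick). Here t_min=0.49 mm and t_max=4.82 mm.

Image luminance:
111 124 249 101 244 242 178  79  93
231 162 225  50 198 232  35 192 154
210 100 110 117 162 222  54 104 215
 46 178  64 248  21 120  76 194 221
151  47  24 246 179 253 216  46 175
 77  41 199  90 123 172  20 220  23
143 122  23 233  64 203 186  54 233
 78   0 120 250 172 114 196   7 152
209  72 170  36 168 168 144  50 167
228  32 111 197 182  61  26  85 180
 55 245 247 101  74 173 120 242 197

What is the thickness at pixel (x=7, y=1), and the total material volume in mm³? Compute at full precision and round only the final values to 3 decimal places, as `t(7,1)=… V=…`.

span = t_max - t_min = 4.82 - 0.49 = 4.330
L(7,1) = 192, L_eff = 1 - 192/255 = 0.247059 (inverted)
t(7,1) = 4.82 - 4.330·0.247059 = 3.750
Σt over all 11·9 pixels = 7192487/25500 ≈ 282.0583137
V = pitch²·Σt = 1.53²·7192487/25500 = 660.270

t(7,1)=3.750 V=660.270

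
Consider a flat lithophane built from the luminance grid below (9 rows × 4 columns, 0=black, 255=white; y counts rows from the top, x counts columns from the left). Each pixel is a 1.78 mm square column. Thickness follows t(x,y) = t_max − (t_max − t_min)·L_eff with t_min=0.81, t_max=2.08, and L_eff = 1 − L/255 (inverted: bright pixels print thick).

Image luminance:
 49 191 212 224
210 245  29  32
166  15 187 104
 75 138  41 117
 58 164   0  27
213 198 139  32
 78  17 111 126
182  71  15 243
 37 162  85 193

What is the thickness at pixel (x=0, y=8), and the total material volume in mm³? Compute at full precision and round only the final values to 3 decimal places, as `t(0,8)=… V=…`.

span = t_max - t_min = 2.08 - 0.81 = 1.270
L(0,8) = 37, L_eff = 1 - 37/255 = 0.854902 (inverted)
t(0,8) = 2.08 - 1.270·0.854902 = 0.994
Σt over all 9·4 pixels = 637601/12750 ≈ 50.0079216
V = pitch²·Σt = 1.78²·637601/12750 = 158.445

t(0,8)=0.994 V=158.445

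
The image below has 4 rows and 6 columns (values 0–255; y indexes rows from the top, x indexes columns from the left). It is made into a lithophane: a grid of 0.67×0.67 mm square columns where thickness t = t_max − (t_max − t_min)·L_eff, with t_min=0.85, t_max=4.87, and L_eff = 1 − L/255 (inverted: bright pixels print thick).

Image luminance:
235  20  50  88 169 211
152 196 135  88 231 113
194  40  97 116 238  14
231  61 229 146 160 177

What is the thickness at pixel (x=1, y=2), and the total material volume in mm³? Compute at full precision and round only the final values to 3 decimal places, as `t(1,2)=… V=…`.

span = t_max - t_min = 4.87 - 0.85 = 4.020
L(1,2) = 40, L_eff = 1 - 40/255 = 0.843137 (inverted)
t(1,2) = 4.87 - 4.020·0.843137 = 1.481
Σt over all 4·6 pixels = 313897/4250 ≈ 73.8581176
V = pitch²·Σt = 0.67²·313897/4250 = 33.155

t(1,2)=1.481 V=33.155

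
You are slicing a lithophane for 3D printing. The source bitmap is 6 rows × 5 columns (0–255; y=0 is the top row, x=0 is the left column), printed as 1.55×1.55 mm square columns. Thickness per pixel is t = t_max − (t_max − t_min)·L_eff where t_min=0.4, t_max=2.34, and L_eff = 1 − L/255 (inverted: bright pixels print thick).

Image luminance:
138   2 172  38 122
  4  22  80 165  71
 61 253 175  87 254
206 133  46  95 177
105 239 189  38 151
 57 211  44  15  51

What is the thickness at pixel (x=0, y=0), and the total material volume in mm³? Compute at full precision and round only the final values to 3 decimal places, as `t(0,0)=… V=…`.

span = t_max - t_min = 2.34 - 0.4 = 1.940
L(0,0) = 138, L_eff = 1 - 138/255 = 0.458824 (inverted)
t(0,0) = 2.34 - 1.940·0.458824 = 1.450
Σt over all 6·5 pixels = 482897/12750 ≈ 37.8742745
V = pitch²·Σt = 1.55²·482897/12750 = 90.993

t(0,0)=1.450 V=90.993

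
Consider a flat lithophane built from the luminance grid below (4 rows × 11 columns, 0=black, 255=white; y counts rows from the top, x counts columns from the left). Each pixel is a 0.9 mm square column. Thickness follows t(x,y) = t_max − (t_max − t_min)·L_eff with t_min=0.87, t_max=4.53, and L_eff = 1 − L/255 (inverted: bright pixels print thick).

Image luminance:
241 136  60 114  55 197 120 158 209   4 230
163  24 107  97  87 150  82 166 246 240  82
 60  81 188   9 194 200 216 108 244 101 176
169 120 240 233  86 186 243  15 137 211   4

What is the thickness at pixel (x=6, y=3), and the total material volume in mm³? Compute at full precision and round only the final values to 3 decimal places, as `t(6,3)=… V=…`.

t(6,3)=4.358 V=102.959

span = t_max - t_min = 4.53 - 0.87 = 3.660
L(6,3) = 243, L_eff = 1 - 243/255 = 0.047059 (inverted)
t(6,3) = 4.53 - 3.660·0.047059 = 4.358
Σt over all 4·11 pixels = 540219/4250 ≈ 127.1103529
V = pitch²·Σt = 0.9²·540219/4250 = 102.959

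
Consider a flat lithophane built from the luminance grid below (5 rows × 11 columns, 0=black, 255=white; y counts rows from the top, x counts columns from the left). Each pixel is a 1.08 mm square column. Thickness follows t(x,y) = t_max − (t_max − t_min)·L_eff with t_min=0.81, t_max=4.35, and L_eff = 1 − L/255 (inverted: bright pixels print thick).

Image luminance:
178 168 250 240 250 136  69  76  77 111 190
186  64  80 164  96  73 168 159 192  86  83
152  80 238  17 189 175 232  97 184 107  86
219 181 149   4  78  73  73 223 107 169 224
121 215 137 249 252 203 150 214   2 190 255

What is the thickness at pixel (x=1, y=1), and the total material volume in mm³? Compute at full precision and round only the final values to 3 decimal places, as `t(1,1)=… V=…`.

span = t_max - t_min = 4.35 - 0.81 = 3.540
L(1,1) = 64, L_eff = 1 - 64/255 = 0.749020 (inverted)
t(1,1) = 4.35 - 3.540·0.749020 = 1.698
Σt over all 5·11 pixels = 1339313/8500 ≈ 157.5662353
V = pitch²·Σt = 1.08²·1339313/8500 = 183.785

t(1,1)=1.698 V=183.785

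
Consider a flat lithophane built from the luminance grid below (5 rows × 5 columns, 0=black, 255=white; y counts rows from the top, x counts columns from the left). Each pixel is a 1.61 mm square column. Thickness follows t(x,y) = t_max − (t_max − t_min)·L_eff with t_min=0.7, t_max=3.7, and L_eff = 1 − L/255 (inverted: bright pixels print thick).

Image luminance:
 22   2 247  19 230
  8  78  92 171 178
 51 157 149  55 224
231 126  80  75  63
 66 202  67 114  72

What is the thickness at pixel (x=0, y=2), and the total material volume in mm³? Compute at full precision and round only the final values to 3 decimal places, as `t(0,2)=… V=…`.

t(0,2)=1.300 V=130.108

span = t_max - t_min = 3.7 - 0.7 = 3.000
L(0,2) = 51, L_eff = 1 - 51/255 = 0.800000 (inverted)
t(0,2) = 3.7 - 3.000·0.800000 = 1.300
Σt over all 5·5 pixels = 8533/170 ≈ 50.1941176
V = pitch²·Σt = 1.61²·8533/170 = 130.108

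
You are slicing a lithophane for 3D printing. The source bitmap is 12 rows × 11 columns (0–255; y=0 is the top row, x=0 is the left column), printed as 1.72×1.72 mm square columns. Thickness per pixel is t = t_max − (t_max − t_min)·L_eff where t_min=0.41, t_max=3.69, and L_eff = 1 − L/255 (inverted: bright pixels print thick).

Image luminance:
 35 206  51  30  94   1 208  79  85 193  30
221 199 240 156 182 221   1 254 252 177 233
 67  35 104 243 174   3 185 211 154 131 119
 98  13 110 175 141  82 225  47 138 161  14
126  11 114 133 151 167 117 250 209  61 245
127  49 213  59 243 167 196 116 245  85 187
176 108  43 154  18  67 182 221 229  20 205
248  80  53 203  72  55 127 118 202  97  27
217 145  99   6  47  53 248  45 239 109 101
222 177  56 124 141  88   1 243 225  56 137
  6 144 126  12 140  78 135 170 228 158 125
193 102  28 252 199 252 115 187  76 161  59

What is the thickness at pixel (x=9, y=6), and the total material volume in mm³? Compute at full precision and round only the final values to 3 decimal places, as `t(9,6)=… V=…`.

t(9,6)=0.667 V=825.240

span = t_max - t_min = 3.69 - 0.41 = 3.280
L(9,6) = 20, L_eff = 1 - 20/255 = 0.921569 (inverted)
t(9,6) = 3.69 - 3.280·0.921569 = 0.667
Σt over all 12·11 pixels = 1778293/6375 ≈ 278.9479216
V = pitch²·Σt = 1.72²·1778293/6375 = 825.240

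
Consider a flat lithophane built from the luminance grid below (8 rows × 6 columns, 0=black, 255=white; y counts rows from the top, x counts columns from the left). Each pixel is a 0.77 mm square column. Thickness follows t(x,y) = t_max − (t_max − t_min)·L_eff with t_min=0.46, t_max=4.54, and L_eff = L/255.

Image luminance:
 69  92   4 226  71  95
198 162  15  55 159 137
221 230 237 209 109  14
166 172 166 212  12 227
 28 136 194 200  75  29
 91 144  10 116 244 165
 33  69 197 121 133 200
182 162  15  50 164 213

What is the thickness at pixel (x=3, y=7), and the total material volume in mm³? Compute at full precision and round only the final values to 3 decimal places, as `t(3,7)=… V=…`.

t(3,7)=3.740 V=70.114

span = t_max - t_min = 4.54 - 0.46 = 4.080
L(3,7) = 50, L_eff = 50/255 = 0.196078
t(3,7) = 4.54 - 4.080·0.196078 = 3.740
Σt over all 8·6 pixels = 118.256
V = pitch²·Σt = 0.77²·118.256 = 70.114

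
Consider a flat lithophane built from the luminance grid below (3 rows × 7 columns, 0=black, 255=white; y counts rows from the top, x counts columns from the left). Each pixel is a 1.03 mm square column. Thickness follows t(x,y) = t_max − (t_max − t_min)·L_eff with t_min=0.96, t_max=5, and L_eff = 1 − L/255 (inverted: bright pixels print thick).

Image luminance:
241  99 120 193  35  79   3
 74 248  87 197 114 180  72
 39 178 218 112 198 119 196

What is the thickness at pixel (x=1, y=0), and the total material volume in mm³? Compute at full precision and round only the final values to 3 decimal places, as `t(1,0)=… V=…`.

t(1,0)=2.528 V=68.484

span = t_max - t_min = 5 - 0.96 = 4.040
L(1,0) = 99, L_eff = 1 - 99/255 = 0.611765 (inverted)
t(1,0) = 5 - 4.040·0.611765 = 2.528
Σt over all 3·7 pixels = 137174/2125 ≈ 64.5524706
V = pitch²·Σt = 1.03²·137174/2125 = 68.484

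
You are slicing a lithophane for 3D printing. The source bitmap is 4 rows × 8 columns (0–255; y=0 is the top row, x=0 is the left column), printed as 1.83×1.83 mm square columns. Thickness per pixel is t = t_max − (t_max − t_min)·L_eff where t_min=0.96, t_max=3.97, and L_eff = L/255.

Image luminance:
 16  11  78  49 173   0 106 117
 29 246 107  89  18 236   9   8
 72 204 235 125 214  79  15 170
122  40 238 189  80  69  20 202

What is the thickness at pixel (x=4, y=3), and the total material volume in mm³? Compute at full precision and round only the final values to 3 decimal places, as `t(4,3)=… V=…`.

t(4,3)=3.026 V=292.386

span = t_max - t_min = 3.97 - 0.96 = 3.010
L(4,3) = 80, L_eff = 80/255 = 0.313725
t(4,3) = 3.97 - 3.010·0.313725 = 3.026
Σt over all 4·8 pixels = 87.308
V = pitch²·Σt = 1.83²·87.308 = 292.386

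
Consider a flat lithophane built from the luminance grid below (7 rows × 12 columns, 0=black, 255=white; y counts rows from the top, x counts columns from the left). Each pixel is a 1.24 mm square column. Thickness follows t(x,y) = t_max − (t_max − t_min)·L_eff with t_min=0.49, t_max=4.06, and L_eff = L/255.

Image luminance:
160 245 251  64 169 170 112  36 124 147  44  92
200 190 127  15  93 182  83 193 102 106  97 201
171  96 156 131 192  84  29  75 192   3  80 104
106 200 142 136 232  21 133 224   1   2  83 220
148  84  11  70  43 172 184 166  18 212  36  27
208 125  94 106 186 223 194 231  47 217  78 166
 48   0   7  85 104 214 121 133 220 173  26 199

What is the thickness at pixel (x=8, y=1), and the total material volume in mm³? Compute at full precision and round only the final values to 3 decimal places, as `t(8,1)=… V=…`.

span = t_max - t_min = 4.06 - 0.49 = 3.570
L(8,1) = 102, L_eff = 102/255 = 0.400000
t(8,1) = 4.06 - 3.570·0.400000 = 2.632
Σt over all 7·12 pixels = 195.552
V = pitch²·Σt = 1.24²·195.552 = 300.681

t(8,1)=2.632 V=300.681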